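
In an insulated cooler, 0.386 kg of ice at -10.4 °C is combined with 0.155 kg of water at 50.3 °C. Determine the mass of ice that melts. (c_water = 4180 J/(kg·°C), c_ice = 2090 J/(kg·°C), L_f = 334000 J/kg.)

Cooling the water to 0 °C releases 0.155×4180×50.3 = 32589 J.
Warming the ice to 0 °C takes 0.386×2090×10.4 = 8390.1 J, leaving 24199 J for melting.
To melt every bit of ice: 0.386×334000 = 128924 J.
Since 24199 < 128924 J, not all the ice melts; equilibrium is at 0 °C.
m_melt = 24199 / L_f = 0.07245 kg.

m_melted ≈ 0.0725 kg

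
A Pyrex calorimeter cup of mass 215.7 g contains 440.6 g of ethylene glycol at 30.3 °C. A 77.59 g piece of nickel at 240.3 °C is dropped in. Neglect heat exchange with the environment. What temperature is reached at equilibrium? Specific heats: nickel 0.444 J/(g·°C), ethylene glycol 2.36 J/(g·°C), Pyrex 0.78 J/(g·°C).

T_f ≈ 36.1 °C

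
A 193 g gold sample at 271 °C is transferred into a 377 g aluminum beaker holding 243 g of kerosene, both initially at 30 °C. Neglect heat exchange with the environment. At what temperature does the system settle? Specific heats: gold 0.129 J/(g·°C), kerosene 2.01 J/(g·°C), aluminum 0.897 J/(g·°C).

Setting the total heat transfer to zero:
193·0.129·(T − 271) + 243·2.01·(T − 30) + 377·0.897·(T − 30) = 0
(24.9 + 488.43 + 338.17) T = 24.9·271 + 488.43·30 + 338.17·30
T = 31545 / 851.5 = 37 °C

T_f ≈ 37.0 °C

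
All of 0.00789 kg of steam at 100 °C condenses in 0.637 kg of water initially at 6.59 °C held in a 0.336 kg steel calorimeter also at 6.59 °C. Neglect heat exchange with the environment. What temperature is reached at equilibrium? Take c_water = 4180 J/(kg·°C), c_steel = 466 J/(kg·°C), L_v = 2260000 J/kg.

Conservation of energy gives ΣQ = 0:
condense steam: −0.00789×2260000 = −17831; condensed water 100 °C→T: 32.98(T − 100); original water: 2662.7(T − 6.59); cup: 156.58(T − 6.59)
2852.2 T = 17831 + 3298 + 18579 = 39708
T ≈ 13.92 °C, under the boiling point, so the assumption holds.

T_f ≈ 13.9 °C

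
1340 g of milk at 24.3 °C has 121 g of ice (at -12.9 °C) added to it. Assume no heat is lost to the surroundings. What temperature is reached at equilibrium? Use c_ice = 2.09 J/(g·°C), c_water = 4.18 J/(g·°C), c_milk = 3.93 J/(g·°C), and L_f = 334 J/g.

T_f ≈ 14.6 °C

Energy conservation, ΣQ = 0:
warm ice to 0 °C: 121×2.09×(0 − (-12.9)) = 3262.3
  fusion: m_ice L_f = 121×334 = 40414
  warm the meltwater: 505.78 T
  milk cools: 1340×3.93×(T − 24.3) = 5266.2(T − 24.3)
5772 T = 127969 − 43676 = 84292
T ≈ 14.60 °C — above 0 °C, consistent with complete melting.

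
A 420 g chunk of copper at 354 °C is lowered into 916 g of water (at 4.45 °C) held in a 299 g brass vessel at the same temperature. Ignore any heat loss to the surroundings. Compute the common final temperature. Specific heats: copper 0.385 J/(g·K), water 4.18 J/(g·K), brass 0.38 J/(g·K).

Net heat exchanged in the isolated system is zero:
420·0.385·(T − 354) + 916·4.18·(T − 4.45) + 299·0.38·(T − 4.45) = 0
(161.7 + 3828.9 + 113.62) T = 161.7·354 + 3828.9·4.45 + 113.62·4.45
T = 74786 / 4104.2 = 18.2 °C

T_f ≈ 18.2 °C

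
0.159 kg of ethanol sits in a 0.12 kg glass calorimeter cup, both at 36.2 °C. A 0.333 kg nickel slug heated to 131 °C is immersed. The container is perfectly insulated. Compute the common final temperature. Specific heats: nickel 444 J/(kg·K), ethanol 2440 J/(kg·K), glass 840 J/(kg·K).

Let T be the final temperature. ΣQ_i = 0:
0.333*444*(T − 131) + 0.159*2440*(T − 36.2) + 0.12*840*(T − 36.2) = 0
147.85(T − 131) + 387.96(T − 36.2) + 100.8(T − 36.2) = 0
636.61 T = 37062
T ≈ 58.22 °C

T_f ≈ 58.2 °C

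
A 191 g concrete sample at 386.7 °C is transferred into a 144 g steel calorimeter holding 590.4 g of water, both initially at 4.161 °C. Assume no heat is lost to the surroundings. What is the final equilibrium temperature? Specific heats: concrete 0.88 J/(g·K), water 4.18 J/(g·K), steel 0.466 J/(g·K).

Conservation of energy gives ΣQ = 0:
191×0.88×(T − 386.7) + 590.4×4.18×(T − 4.161) + 144×0.466×(T − 4.161) = 0
168.08(T − 386.7) + 2467.9(T − 4.161) + 67.1(T − 4.161) = 0
(168.08 + 2467.9 + 67.1) T = 168.08×386.7 + 2467.9×4.161 + 67.1×4.161
T = 75545 / 2703.1 = 27.9 °C

T_f ≈ 27.9 °C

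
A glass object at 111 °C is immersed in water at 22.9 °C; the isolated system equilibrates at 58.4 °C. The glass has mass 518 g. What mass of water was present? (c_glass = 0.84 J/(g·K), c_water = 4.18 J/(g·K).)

m ≈ 154 g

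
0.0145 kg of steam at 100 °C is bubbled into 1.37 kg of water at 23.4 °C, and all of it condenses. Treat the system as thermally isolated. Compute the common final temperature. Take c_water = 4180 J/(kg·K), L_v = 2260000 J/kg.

T_f ≈ 29.9 °C

Net heat exchanged in the isolated system is zero:
latent heat released on condensation: 0.0145·2260000 = 32770
  condensate cools 100→T: 0.0145·4180·(T − 100) = 60.61(T − 100)
  original water: 5726.6(T − 23.4)
5787.2 T = 32770 + 6061 + 134002 = 172833
T ≈ 29.86 °C — below 100 °C, confirming all the steam condensed.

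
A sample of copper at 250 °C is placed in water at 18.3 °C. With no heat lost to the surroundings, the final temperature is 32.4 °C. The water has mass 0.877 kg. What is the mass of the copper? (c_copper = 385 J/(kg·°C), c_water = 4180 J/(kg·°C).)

m ≈ 0.617 kg

Setting the total heat transfer to zero:
m×385×(32.4 − 250) + 0.877×4180×(32.4 − 18.3) = 0
-83776 m = -51689
m = -51689/-83776 ≈ 0.617 kg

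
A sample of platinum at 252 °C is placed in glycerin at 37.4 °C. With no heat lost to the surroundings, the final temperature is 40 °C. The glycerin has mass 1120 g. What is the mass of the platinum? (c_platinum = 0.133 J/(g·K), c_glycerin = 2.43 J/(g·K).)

m ≈ 251 g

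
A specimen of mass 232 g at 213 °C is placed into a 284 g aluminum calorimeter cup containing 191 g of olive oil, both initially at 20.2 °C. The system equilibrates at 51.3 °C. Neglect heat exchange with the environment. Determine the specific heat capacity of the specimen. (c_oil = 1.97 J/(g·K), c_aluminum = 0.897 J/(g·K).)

c ≈ 0.523 J/(g·K)

Let T be the final temperature. ΣQ_i = 0:
232·c·(51.3 − 213) + 191·1.97·(51.3 − 20.2) + 284·0.897·(51.3 − 20.2) = 0
-37514 c = -19625
c = -19625/-37514 ≈ 0.5231 J/(g·K)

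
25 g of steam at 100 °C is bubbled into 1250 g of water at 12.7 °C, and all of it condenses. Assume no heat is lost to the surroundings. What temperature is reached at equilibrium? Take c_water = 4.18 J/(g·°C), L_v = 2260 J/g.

T_f ≈ 25.0 °C

Conservation of energy gives ΣQ = 0:
latent heat released on condensation: 25·2260 = 56500
  condensed water 100 °C→T: 104.5(T − 100)
  water warms: 1250·4.18·(T − 12.7) = 5225(T − 12.7)
5329.5 T = 56500 + 10450 + 66358 = 133308
T ≈ 25.01 °C (< 100 °C, so full condensation is consistent).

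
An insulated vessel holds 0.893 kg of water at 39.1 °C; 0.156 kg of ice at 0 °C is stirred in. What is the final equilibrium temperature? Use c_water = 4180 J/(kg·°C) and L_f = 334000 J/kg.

T_f ≈ 21.4 °C

Sum of m c ΔT and latent-heat terms is zero:
fusion: m_ice L_f = 0.156·334000 = 52104; warm the meltwater: 652.08 T; water: 3732.7(T − 39.1)
4384.8 T = 145950 − 52104 = 93846
T ≈ 21.40 °C (positive, so assuming full melt was valid).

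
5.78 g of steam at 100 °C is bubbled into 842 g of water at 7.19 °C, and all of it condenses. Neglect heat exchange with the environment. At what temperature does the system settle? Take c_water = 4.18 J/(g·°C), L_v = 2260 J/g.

T_f ≈ 11.5 °C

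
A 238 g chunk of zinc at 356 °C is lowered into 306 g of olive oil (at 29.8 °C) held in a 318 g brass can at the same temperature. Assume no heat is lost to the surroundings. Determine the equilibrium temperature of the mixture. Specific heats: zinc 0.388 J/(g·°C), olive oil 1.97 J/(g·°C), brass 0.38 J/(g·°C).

T_f ≈ 66.7 °C

T_f = Σ m_i c_i T_i / Σ m_i c_i:
T_f = (92.34×356 + 602.82×29.8 + 120.84×29.8) / (92.34 + 602.82 + 120.84)
    = 54440 / 816 ≈ 66.71 °C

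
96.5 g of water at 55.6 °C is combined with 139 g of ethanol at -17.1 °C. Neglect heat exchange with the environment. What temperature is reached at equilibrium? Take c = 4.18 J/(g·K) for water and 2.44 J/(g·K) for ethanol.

T_f ≈ 22.4 °C

With ΣQ=0 the equilibrium temperature is the m·c-weighted mean:
T_f = (403.37*55.6 + 339.16*(-17.1)) / (403.37 + 339.16)
    = 16628 / 742.53 ≈ 22.39 °C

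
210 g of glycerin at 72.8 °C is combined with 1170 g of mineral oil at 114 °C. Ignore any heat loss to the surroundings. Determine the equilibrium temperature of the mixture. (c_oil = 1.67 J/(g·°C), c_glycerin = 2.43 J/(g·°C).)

T_f ≈ 105.5 °C

Let T be the final temperature. ΣQ_i = 0:
1170×1.67×(T − 114) + 210×2.43×(T − 72.8) = 0
(1953.9 + 510.3) T = 1953.9×114 + 510.3×72.8
T = 259894 / 2464.2 = 105 °C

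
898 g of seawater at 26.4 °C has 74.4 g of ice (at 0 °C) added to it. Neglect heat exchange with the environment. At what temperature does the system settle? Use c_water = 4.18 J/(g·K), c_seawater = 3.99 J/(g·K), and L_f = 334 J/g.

Energy balance with sensible and latent terms:
melt ice: 74.4·334 = 24850
  warm the meltwater: 310.99 T
  seawater cools: 898·3.99·(T − 26.4) = 3583(T − 26.4)
3894 T = 94592 − 24850 = 69742
T ≈ 17.91 °C — above 0 °C, consistent with complete melting.

T_f ≈ 17.9 °C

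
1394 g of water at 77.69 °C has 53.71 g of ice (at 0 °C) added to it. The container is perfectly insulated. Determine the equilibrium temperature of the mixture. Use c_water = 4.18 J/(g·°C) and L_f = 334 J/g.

Taking heat into each body as positive, Σ m c ΔT = 0:
latent heat to melt: 53.71·334 = 17939; meltwater 0→T: 53.71·4.18·T = 224.51 T; water: 5826.9(T − 77.69)
6051.4 T = 452693 − 17939 = 434754
T ≈ 71.84 °C. Since T > 0 °C, the all-ice-melts assumption holds.

T_f ≈ 71.8 °C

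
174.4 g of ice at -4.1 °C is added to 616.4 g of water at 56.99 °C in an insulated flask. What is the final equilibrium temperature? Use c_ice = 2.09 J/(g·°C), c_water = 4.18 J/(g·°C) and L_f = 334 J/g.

T_f ≈ 26.3 °C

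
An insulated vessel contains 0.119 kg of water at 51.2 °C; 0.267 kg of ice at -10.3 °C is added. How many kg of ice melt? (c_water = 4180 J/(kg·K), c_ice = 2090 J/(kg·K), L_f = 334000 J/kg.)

Water can give up m c ΔT = 0.119·4180·51.2 = 25468 J before reaching 0 °C.
Warming the ice to 0 °C takes 0.267·2090·10.3 = 5747.7 J, leaving 19720 J for melting.
Melting all 0.267 kg of ice would need 0.267·334000 = 89178 J.
Since 19720 < 89178 J, not all the ice melts; equilibrium is at 0 °C.
Mass melted = 19720/334000 ≈ 0.05904 kg.

m_melted ≈ 0.059 kg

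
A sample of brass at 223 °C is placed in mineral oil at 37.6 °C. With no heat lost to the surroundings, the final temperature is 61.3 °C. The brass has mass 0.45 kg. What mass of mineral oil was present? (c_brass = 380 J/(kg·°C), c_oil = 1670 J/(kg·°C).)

Energy conservation, ΣQ = 0:
0.45×380×(61.3 − 223) + m×1670×(61.3 − 37.6) = 0
39579 m = 27651
m = 27651/39579 ≈ 0.6986 kg

m ≈ 0.699 kg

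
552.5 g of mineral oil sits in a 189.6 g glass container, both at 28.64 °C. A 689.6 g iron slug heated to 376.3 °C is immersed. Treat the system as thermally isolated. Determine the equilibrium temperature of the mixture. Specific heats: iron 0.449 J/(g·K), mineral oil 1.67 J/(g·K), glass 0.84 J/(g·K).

Setting the total heat transfer to zero:
689.6*0.449*(T − 376.3) + 552.5*1.67*(T − 28.64) + 189.6*0.84*(T − 28.64) = 0
1391.6 T = 147501
T = 147501 / 1391.6 = 106 °C

T_f ≈ 106.0 °C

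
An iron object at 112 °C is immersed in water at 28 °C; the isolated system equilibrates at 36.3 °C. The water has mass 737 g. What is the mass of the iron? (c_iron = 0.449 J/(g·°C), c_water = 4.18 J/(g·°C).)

m ≈ 752 g

|Q_iron| = |Q_water|:
m×0.449×(112 − 36.3) = 737×4.18×(36.3 − 28)
33.99 m = 25569  ⇒  m ≈ 752.3 g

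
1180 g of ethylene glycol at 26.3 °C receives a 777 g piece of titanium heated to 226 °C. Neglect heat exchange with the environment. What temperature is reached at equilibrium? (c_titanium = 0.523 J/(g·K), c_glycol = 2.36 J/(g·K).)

T_f ≈ 51.7 °C

T_f is the heat-capacity-weighted average of the initial temperatures:
T_f = (406.37*226 + 2784.8*26.3) / (406.37 + 2784.8)
    = 165080 / 3191.2 ≈ 51.73 °C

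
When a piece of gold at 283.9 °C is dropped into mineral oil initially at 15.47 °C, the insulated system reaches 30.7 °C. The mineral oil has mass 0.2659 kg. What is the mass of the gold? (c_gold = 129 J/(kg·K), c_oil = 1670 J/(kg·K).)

m ≈ 0.207 kg

Conservation of energy gives ΣQ = 0:
m×129×(30.7 − 283.9) + 0.2659×1670×(30.7 − 15.47) = 0
-32663 m = -6762.9
m = -6762.9/-32663 ≈ 0.2071 kg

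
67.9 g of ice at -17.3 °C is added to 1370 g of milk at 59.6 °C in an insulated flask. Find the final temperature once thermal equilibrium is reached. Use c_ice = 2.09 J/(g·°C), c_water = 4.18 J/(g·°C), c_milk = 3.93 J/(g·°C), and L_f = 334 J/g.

Energy balance with sensible and latent terms:
ice -17.3→0 °C: 67.9·2.09·17.3 = 2455.1
  melt ice: 67.9·334 = 22679
  warm the meltwater: 283.82 T
  milk: 5384.1(T − 59.6)
5667.9 T = 320892 − 25134 = 295759
T ≈ 52.18 °C. Since T > 0 °C, the all-ice-melts assumption holds.

T_f ≈ 52.2 °C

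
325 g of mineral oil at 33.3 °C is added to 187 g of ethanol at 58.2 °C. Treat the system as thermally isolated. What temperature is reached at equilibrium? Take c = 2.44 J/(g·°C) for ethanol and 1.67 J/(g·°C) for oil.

Conservation of energy gives ΣQ = 0:
187·2.44·(T − 58.2) + 325·1.67·(T − 33.3) = 0
999.03 T = 44629
T = 44629/999.03 ≈ 44.67 °C

T_f ≈ 44.7 °C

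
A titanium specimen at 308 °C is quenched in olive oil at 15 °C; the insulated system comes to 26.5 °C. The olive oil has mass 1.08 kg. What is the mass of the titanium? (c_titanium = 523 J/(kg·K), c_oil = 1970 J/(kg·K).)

m ≈ 0.166 kg

Let T be the final temperature. ΣQ_i = 0:
m·523·(26.5 − 308) + 1.08·1970·(26.5 − 15) = 0
-147224 m = -24467
m = -24467/-147224 ≈ 0.1662 kg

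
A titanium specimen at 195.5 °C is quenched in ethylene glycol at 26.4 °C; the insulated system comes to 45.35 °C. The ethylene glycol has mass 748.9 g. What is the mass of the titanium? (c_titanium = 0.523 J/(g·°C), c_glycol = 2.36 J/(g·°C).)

|Q_titanium| = |Q_glycol|:
m×0.523×(195.5 − 45.35) = 748.9×2.36×(45.35 − 26.4)
78.53 m = 33492  ⇒  m ≈ 426.5 g

m ≈ 426 g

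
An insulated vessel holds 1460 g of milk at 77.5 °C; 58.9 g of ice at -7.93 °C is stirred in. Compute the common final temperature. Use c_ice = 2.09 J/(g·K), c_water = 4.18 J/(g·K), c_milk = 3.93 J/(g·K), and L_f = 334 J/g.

T_f ≈ 70.9 °C

Let T be the final temperature. ΣQ_i = 0:
warm ice to 0 °C: 58.9×2.09×(0 − (-7.93)) = 976.19; fusion: m_ice L_f = 58.9×334 = 19673; warm the meltwater: 246.2 T; milk: 5737.8(T − 77.5)
5984 T = 444680 − 20649 = 424031
T ≈ 70.86 °C. Since T > 0 °C, the all-ice-melts assumption holds.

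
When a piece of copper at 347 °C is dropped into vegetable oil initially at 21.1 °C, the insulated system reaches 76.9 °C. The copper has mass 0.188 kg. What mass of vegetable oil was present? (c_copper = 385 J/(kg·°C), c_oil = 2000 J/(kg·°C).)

m ≈ 0.175 kg

Heat lost by the copper = heat gained by the oil:
0.188×385×(347 − 76.9) = m×2000×(76.9 − 21.1)
111600 m = 19550  ⇒  m ≈ 0.1752 kg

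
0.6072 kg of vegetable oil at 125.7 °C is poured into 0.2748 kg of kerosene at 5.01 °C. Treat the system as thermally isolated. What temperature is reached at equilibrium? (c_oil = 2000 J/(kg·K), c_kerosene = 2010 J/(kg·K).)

T_f ≈ 88.0 °C

Energy conservation, ΣQ = 0:
0.6072·2000·(T − 125.7) + 0.2748·2010·(T − 5.01) = 0
(1214.4 + 552.35) T = 1214.4·125.7 + 552.35·5.01
T = 155417 / 1766.7 = 88 °C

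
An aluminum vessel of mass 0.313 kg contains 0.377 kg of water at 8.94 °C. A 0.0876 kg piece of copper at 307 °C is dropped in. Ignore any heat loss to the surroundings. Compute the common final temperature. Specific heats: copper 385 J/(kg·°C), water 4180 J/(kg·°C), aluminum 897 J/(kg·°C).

T_f ≈ 14.3 °C

Heat gained plus heat lost sum to zero:
0.0876*385*(T − 307) + 0.377*4180*(T − 8.94) + 0.313*897*(T − 8.94) = 0
33.73(T − 307) + 1575.9(T − 8.94) + 280.76(T − 8.94) = 0
1890.3 T = 26952
T = 26952/1890.3 ≈ 14.26 °C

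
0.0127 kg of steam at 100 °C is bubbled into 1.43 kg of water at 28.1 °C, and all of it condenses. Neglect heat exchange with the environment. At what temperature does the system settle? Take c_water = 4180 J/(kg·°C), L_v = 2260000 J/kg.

Heat gained plus heat lost sum to zero:
steam→water at 100 °C releases m L_v = 0.0127·2260000 = 28702
  condensed water 100 °C→T: 53.09(T − 100)
  water warms: 1.43·4180·(T − 28.1) = 5977.4(T − 28.1)
6030.5 T = 28702 + 5308.6 + 167965 = 201976
T ≈ 33.49 °C (< 100 °C, so full condensation is consistent).

T_f ≈ 33.5 °C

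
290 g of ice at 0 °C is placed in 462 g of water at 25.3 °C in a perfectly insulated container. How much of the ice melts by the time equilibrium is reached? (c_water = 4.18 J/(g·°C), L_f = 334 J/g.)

Heat available from the water dropping to 0 °C: 462×4.18×25.3 = 48858 J.
To melt every bit of ice: 290×334 = 96860 J.
Since 48858 < 96860 J, not all the ice melts; equilibrium is at 0 °C.
m_melt = 48858 / L_f = 146.3 g.

m_melted ≈ 146 g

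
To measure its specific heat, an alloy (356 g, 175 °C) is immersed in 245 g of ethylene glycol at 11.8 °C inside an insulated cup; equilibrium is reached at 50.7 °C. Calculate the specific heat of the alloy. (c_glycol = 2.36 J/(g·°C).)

c ≈ 0.508 J/(g·°C)

Heat lost by the alloy = heat gained by the glycol:
356·c·(175 − 50.7) = 245·2.36·(50.7 − 11.8)
44251 c = 22492  ⇒  c ≈ 0.5083 J/(g·°C)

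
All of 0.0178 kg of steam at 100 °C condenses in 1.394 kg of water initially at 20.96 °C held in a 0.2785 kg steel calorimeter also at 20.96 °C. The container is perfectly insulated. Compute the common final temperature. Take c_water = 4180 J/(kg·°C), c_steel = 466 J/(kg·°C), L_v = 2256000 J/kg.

T_f ≈ 28.6 °C

Taking heat into each body as positive, Σ m c ΔT = 0:
steam→water at 100 °C releases m L_v = 0.0178×2256000 = 40157
  condensate cools 100→T: 0.0178×4180×(T − 100) = 74.4(T − 100)
  water warms: 1.394×4180×(T − 20.96) = 5826.9(T − 20.96)
  steel cup: 0.2785×466×(T − 20.96) = 129.78(T − 20.96)
6031.1 T = 40157 + 7440.4 + 124852 = 172450
T ≈ 28.59 °C — below 100 °C, confirming all the steam condensed.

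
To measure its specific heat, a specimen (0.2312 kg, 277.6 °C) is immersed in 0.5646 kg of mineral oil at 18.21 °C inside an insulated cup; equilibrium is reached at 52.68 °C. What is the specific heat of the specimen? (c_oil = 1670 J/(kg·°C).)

c ≈ 625 J/(kg·°C)

Heat gained plus heat lost sum to zero:
0.2312·c·(52.68 − 277.6) + 0.5646·1670·(52.68 − 18.21) = 0
-52 c = -32501
c = -32501/-52 ≈ 625 J/(kg·°C)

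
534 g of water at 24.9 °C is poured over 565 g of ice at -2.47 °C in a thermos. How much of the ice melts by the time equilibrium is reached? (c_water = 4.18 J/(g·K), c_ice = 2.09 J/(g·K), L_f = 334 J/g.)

Cooling the water to 0 °C releases 534×4.18×24.9 = 55580 J.
Warming the ice to 0 °C takes 565×2.09×2.47 = 2916.7 J, leaving 52663 J for melting.
To melt every bit of ice: 565×334 = 188710 J.
Since 52663 < 188710 J, not all the ice melts; equilibrium is at 0 °C.
m_melt = 52663 / L_f = 157.7 g.

m_melted ≈ 158 g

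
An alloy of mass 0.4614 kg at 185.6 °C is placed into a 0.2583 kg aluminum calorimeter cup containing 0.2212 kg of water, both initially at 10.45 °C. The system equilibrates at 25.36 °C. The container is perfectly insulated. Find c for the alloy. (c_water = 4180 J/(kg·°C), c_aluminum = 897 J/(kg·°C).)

c ≈ 233 J/(kg·°C)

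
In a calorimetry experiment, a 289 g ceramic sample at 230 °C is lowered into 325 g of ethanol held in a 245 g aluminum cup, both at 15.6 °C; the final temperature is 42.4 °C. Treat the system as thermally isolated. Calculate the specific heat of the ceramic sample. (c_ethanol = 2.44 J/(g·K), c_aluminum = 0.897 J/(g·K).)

Setting the total heat transfer to zero:
289×c×(42.4 − 230) + 325×2.44×(42.4 − 15.6) + 245×0.897×(42.4 − 15.6) = 0
-54216 c = -27142
c = -27142/-54216 ≈ 0.5006 J/(g·K)

c ≈ 0.501 J/(g·K)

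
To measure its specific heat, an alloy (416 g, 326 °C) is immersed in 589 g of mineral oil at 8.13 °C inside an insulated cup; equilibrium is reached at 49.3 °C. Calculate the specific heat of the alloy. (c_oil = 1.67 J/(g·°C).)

m_s c (T_s − T_f) = m_oil c_oil (T_f − T_0):
416·c·(326 − 49.3) = 589·1.67·(49.3 − 8.13)
115107 c = 40496  ⇒  c ≈ 0.3518 J/(g·°C)

c ≈ 0.352 J/(g·°C)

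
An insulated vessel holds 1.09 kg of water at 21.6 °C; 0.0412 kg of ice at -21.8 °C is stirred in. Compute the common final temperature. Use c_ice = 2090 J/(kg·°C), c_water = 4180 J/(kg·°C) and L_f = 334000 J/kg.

T_f ≈ 17.5 °C

Sum of m c ΔT and latent-heat terms is zero:
warm ice to 0 °C: 0.0412×2090×(0 − (-21.8)) = 1877.2; fusion: m_ice L_f = 0.0412×334000 = 13761; meltwater 0→T: 0.0412×4180×T = 172.22 T; water: 4556.2(T − 21.6)
4728.4 T = 98414 − 15638 = 82776
T ≈ 17.51 °C — above 0 °C, consistent with complete melting.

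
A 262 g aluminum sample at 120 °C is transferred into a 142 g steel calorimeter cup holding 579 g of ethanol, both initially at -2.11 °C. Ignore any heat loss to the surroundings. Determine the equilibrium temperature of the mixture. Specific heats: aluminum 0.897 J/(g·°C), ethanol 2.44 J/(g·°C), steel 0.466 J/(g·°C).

Energy conservation, ΣQ = 0:
262*0.897*(T − 120) + 579*2.44*(T − (-2.11)) + 142*0.466*(T − (-2.11)) = 0
(235.01 + 1412.8 + 66.17) T = 235.01*120 + 1412.8*(-2.11) + 66.17*(-2.11)
T ≈ 14.63 °C

T_f ≈ 14.6 °C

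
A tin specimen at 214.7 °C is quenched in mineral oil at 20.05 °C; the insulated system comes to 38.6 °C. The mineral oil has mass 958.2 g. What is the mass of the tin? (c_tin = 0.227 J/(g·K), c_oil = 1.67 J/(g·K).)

m ≈ 743 g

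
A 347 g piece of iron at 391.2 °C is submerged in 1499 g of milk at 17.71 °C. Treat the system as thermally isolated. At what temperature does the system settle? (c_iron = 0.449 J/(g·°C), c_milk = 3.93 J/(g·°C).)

With ΣQ=0 the equilibrium temperature is the m·c-weighted mean:
T_f = (155.8*391.2 + 5891.1*17.71) / (155.8 + 5891.1)
    = 165281 / 6046.9 ≈ 27.33 °C

T_f ≈ 27.3 °C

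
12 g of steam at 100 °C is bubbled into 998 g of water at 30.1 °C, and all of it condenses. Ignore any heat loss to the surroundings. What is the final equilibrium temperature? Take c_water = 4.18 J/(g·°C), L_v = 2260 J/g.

T_f ≈ 37.4 °C

Taking heat into each body as positive, Σ m c ΔT = 0:
latent heat released on condensation: 12×2260 = 27120
  condensate cools 100→T: 12×4.18×(T − 100) = 50.16(T − 100)
  water warms: 998×4.18×(T − 30.1) = 4171.6(T − 30.1)
4221.8 T = 27120 + 5016 + 125566 = 157702
T ≈ 37.35 °C — below 100 °C, confirming all the steam condensed.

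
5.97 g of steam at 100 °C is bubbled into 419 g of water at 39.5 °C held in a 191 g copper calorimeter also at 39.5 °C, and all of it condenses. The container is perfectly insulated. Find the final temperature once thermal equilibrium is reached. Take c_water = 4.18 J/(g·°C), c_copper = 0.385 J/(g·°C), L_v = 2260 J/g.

Taking heat into each body as positive, Σ m c ΔT = 0:
latent heat released on condensation: 5.97×2260 = 13492
  condensed water 100 °C→T: 24.95(T − 100)
  original water: 1751.4(T − 39.5)
  copper cup: 191×0.385×(T − 39.5) = 73.53(T − 39.5)
1849.9 T = 13492 + 2495.5 + 72086 = 88073
T ≈ 47.61 °C — below 100 °C, confirming all the steam condensed.

T_f ≈ 47.6 °C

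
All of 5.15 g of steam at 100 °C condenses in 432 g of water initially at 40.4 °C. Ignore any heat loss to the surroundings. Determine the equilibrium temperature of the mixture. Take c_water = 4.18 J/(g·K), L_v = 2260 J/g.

Setting the total heat transfer to zero:
latent heat released on condensation: 5.15·2260 = 11639
  condensed water 100 °C→T: 21.53(T − 100)
  water warms: 432·4.18·(T − 40.4) = 1805.8(T − 40.4)
1827.3 T = 11639 + 2152.7 + 72953 = 86744
T ≈ 47.47 °C — below 100 °C, confirming all the steam condensed.

T_f ≈ 47.5 °C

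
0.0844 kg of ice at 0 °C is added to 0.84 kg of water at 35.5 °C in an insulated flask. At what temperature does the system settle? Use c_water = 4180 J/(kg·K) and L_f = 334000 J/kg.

T_f ≈ 25.0 °C

Conservation of energy gives ΣQ = 0:
fusion: m_ice L_f = 0.0844×334000 = 28190; warm the meltwater: 352.79 T; water: 3511.2(T − 35.5)
3864 T = 124648 − 28190 = 96458
T ≈ 24.96 °C. Since T > 0 °C, the all-ice-melts assumption holds.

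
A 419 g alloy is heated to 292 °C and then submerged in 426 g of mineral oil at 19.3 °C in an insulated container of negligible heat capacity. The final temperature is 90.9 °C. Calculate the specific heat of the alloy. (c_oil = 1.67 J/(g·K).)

c ≈ 0.605 J/(g·K)

Heat lost by the alloy = heat gained by the oil:
419×c×(292 − 90.9) = 426×1.67×(90.9 − 19.3)
84261 c = 50938  ⇒  c ≈ 0.6045 J/(g·K)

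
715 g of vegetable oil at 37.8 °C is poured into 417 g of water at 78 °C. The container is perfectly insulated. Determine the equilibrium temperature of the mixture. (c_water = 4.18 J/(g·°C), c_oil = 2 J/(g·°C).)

T_f ≈ 59.9 °C

Let T be the final temperature. ΣQ_i = 0:
417·4.18·(T − 78) + 715·2·(T − 37.8) = 0
1743.1(T − 78) + 1430(T − 37.8) = 0
(1743.1 + 1430) T = 1743.1·78 + 1430·37.8
T = 190013 / 3173.1 = 59.9 °C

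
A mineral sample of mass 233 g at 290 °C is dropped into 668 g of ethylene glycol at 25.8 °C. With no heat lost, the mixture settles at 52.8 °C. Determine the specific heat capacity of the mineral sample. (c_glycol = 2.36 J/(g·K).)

Setting the total heat transfer to zero:
233×c×(52.8 − 290) + 668×2.36×(52.8 − 25.8) = 0
-55268 c = -42565
c = -42565/-55268 ≈ 0.7702 J/(g·K)

c ≈ 0.77 J/(g·K)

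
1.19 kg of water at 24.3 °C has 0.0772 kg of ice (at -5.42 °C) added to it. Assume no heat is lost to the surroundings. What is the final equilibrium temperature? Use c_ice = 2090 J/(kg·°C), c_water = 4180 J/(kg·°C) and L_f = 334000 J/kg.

Taking heat into each body as positive, Σ m c ΔT = 0:
warm ice to 0 °C: 0.0772×2090×(0 − (-5.42)) = 874.51; latent heat to melt: 0.0772×334000 = 25785; warm the meltwater: 322.7 T; water cools: 1.19×4180×(T − 24.3) = 4974.2(T − 24.3)
5296.9 T = 120873 − 26659 = 94214
T ≈ 17.79 °C (positive, so assuming full melt was valid).

T_f ≈ 17.8 °C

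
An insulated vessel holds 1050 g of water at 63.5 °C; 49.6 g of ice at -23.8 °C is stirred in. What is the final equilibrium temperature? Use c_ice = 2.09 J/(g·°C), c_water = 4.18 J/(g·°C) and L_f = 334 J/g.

T_f ≈ 56.5 °C

Taking heat into each body as positive, Σ m c ΔT = 0:
ice -23.8→0 °C: 49.6×2.09×23.8 = 2467.2; melt ice: 49.6×334 = 16566; warm the meltwater: 207.33 T; water: 4389(T − 63.5)
4596.3 T = 278702 − 19034 = 259668
T ≈ 56.49 °C (positive, so assuming full melt was valid).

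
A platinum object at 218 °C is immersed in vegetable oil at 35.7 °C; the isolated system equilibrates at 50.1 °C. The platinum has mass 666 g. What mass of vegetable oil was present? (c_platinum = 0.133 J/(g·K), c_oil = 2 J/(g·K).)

Heat gained plus heat lost sum to zero:
666·0.133·(50.1 − 218) + m·2·(50.1 − 35.7) = 0
28.8 m = 14872
m = 14872/28.8 ≈ 516.4 g

m ≈ 516 g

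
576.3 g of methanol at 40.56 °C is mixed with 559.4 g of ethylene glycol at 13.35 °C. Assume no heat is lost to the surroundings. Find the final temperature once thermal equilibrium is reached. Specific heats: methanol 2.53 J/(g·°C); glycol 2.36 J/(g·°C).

Heat lost by the methanol equals heat gained by the glycol:
576.3·2.53·(40.56 − T) = 559.4·2.36·(T − 13.35)
1458(40.56 − T) = 1320.2(T − 13.35)
2778.2 T = 76763  ⇒  T ≈ 27.63 °C

T_f ≈ 27.6 °C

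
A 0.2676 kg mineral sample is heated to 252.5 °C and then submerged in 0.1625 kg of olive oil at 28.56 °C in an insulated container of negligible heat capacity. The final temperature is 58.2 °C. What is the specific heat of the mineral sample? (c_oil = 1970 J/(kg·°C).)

c ≈ 182 J/(kg·°C)

Heat gained plus heat lost sum to zero:
0.2676·c·(58.2 − 252.5) + 0.1625·1970·(58.2 − 28.56) = 0
-51.99 c = -9488.5
c = -9488.5/-51.99 ≈ 182.5 J/(kg·°C)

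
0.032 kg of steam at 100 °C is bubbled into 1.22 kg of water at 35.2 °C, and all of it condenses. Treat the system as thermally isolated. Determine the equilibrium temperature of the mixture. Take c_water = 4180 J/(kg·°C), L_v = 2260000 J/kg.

T_f ≈ 50.7 °C

Energy conservation, ΣQ = 0:
latent heat released on condensation: 0.032·2260000 = 72320
  condensed water 100 °C→T: 133.76(T − 100)
  original water: 5099.6(T − 35.2)
5233.4 T = 72320 + 13376 + 179506 = 265202
T ≈ 50.68 °C (< 100 °C, so full condensation is consistent).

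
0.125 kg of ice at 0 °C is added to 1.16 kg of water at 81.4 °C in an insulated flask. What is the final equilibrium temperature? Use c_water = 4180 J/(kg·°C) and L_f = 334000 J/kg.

T_f ≈ 65.7 °C

Energy conservation, ΣQ = 0:
melt ice: 0.125×334000 = 41750
  meltwater 0→T: 0.125×4180×T = 522.5 T
  water cools: 1.16×4180×(T − 81.4) = 4848.8(T − 81.4)
5371.3 T = 394692 − 41750 = 352942
T ≈ 65.71 °C (positive, so assuming full melt was valid).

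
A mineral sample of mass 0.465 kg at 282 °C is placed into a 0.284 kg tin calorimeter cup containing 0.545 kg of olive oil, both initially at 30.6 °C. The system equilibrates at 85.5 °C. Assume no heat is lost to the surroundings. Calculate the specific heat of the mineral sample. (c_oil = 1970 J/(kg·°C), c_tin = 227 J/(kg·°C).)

c ≈ 684 J/(kg·°C)

Heat gained plus heat lost sum to zero:
0.465×c×(85.5 − 282) + 0.545×1970×(85.5 − 30.6) + 0.284×227×(85.5 − 30.6) = 0
-91.37 c = -62483
c = -62483/-91.37 ≈ 683.8 J/(kg·°C)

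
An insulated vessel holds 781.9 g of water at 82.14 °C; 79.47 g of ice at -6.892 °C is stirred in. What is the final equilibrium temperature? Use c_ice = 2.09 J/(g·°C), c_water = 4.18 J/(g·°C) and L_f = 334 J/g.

T_f ≈ 66.9 °C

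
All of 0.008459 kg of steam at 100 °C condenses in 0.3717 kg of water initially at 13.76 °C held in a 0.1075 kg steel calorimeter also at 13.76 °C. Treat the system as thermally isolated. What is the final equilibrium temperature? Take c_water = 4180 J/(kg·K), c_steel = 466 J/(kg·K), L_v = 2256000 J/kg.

Net heat exchanged in the isolated system is zero:
condense steam: −0.008459·2256000 = −19084; condensed water 100 °C→T: 35.36(T − 100); water warms: 0.3717·4180·(T − 13.76) = 1553.7(T − 13.76); steel cup: 0.1075·466·(T − 13.76) = 50.09(T − 13.76)
1639.2 T = 19084 + 3535.9 + 22068 = 44688
T ≈ 27.26 °C — below 100 °C, confirming all the steam condensed.

T_f ≈ 27.3 °C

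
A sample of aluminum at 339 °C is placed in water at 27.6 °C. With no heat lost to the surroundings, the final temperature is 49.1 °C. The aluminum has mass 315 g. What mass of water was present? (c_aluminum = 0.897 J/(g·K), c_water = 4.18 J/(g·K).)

m ≈ 911 g

Energy conservation, ΣQ = 0:
315×0.897×(49.1 − 339) + m×4.18×(49.1 − 27.6) = 0
89.87 m = 81913
m = 81913/89.87 ≈ 911.5 g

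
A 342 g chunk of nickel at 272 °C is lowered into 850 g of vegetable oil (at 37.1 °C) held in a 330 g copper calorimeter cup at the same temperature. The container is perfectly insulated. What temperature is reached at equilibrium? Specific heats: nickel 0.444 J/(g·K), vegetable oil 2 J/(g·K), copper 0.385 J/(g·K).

T_f ≈ 55.1 °C

Setting the total heat transfer to zero:
342*0.444*(T − 272) + 850*2*(T − 37.1) + 330*0.385*(T − 37.1) = 0
151.85(T − 272) + 1700(T − 37.1) + 127.05(T − 37.1) = 0
1978.9 T = 109086
T = 109086/1978.9 ≈ 55.12 °C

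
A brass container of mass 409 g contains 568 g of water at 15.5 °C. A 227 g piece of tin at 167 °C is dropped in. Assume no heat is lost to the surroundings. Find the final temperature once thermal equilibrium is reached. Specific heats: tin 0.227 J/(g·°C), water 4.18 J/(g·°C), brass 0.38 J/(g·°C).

T_f ≈ 18.5 °C

Conservation of energy gives ΣQ = 0:
227·0.227·(T − 167) + 568·4.18·(T − 15.5) + 409·0.38·(T − 15.5) = 0
51.53(T − 167) + 2374.2(T − 15.5) + 155.42(T − 15.5) = 0
(51.53 + 2374.2 + 155.42) T = 51.53·167 + 2374.2·15.5 + 155.42·15.5
T ≈ 18.52 °C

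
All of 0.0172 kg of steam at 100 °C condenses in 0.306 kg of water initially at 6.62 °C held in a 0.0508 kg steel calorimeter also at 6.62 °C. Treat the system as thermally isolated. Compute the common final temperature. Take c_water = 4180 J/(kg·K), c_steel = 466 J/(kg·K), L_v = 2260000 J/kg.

T_f ≈ 39.8 °C

Let T be the final temperature. ΣQ_i = 0:
latent heat released on condensation: 0.0172·2260000 = 38872
  condensed water 100 °C→T: 71.9(T − 100)
  original water: 1279.1(T − 6.62)
  cup: 23.67(T − 6.62)
1374.6 T = 38872 + 7189.6 + 8624.2 = 54686
T ≈ 39.78 °C (< 100 °C, so full condensation is consistent).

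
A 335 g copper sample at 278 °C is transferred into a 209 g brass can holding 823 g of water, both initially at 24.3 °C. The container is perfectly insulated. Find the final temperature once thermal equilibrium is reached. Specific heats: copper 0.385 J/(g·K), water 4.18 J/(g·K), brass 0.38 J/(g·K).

T_f ≈ 33.3 °C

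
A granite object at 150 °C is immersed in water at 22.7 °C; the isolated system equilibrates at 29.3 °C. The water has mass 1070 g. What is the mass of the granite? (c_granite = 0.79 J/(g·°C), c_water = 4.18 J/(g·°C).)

Net heat exchanged in the isolated system is zero:
m×0.79×(29.3 − 150) + 1070×4.18×(29.3 − 22.7) = 0
-95.35 m = -29519
m = -29519/-95.35 ≈ 309.6 g

m ≈ 310 g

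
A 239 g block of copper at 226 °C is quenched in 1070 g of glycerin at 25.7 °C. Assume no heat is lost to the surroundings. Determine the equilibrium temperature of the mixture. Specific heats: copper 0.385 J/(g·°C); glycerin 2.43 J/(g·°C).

T_f ≈ 32.5 °C

Conservation of energy gives ΣQ = 0:
239·0.385·(T − 226) + 1070·2.43·(T − 25.7) = 0
92.02(T − 226) + 2600.1(T − 25.7) = 0
2692.1 T = 87618
T = 87618/2692.1 ≈ 32.55 °C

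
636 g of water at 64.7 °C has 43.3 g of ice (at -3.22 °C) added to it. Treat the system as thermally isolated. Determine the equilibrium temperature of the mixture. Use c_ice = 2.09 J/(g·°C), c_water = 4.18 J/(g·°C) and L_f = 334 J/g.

Setting the total heat transfer to zero:
warm ice to 0 °C: 43.3·2.09·(0 − (-3.22)) = 291.4; melt ice: 43.3·334 = 14462; meltwater 0→T: 43.3·4.18·T = 180.99 T; water: 2658.5(T − 64.7)
2839.5 T = 172004 − 14754 = 157250
T ≈ 55.38 °C (positive, so assuming full melt was valid).

T_f ≈ 55.4 °C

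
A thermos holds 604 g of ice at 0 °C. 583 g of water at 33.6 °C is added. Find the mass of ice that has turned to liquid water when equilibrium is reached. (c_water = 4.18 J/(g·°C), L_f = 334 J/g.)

m_melted ≈ 245 g

Water can give up m c ΔT = 583×4.18×33.6 = 81881 J before reaching 0 °C.
To melt every bit of ice: 604×334 = 201736 J.
That's not enough to melt it all — equilibrium is at 0 °C with ice remaining.
m_melted×334 = 81881  ⇒  m_melted ≈ 245.2 g.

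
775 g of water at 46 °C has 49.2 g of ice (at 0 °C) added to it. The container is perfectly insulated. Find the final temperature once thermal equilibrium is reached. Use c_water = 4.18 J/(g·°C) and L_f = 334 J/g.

Energy conservation, ΣQ = 0:
latent heat to melt: 49.2·334 = 16433; meltwater 0→T: 49.2·4.18·T = 205.66 T; water cools: 775·4.18·(T − 46) = 3239.5(T − 46)
3445.2 T = 149017 − 16433 = 132584
T ≈ 38.48 °C (positive, so assuming full melt was valid).

T_f ≈ 38.5 °C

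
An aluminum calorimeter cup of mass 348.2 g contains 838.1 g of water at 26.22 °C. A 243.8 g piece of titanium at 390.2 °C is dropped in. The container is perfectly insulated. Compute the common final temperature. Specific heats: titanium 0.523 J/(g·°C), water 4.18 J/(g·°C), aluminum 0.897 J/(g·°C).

T_f ≈ 38.0 °C

With ΣQ=0 the equilibrium temperature is the m·c-weighted mean:
T_f = (127.51*390.2 + 3503.3*26.22 + 312.34*26.22) / (127.51 + 3503.3 + 312.34)
    = 149798 / 3943.1 ≈ 37.99 °C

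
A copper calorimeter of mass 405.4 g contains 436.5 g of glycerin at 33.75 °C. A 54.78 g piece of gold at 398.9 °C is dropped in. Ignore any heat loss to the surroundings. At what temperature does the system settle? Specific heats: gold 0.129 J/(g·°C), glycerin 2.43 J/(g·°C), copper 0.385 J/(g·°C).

T_f = Σ m_i c_i T_i / Σ m_i c_i:
T_f = (7.067×398.9 + 1060.7×33.75 + 156.08×33.75) / (7.067 + 1060.7 + 156.08)
    = 43885 / 1223.8 ≈ 35.86 °C

T_f ≈ 35.9 °C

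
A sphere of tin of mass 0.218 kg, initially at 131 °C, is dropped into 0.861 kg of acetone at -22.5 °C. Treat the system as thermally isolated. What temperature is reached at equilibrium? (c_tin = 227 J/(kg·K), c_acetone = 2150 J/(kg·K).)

|Q_tin| = |Q_acetone|:
0.218*227*(131 − T) = 0.861*2150*(T − (-22.5))
49.49(131 − T) = 1851.1(T − (-22.5))
1900.6 T = -35168  ⇒  T ≈ -18.50 °C

T_f ≈ -18.5 °C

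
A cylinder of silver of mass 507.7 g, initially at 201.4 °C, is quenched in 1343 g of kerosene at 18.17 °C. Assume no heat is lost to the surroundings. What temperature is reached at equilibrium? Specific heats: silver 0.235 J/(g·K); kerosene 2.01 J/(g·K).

T_f ≈ 25.9 °C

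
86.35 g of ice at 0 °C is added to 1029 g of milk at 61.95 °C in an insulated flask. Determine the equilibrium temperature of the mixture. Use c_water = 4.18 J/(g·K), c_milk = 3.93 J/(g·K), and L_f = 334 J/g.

T_f ≈ 50.3 °C

Heat gained plus heat lost sum to zero:
fusion: m_ice L_f = 86.35·334 = 28841; meltwater 0→T: 86.35·4.18·T = 360.94 T; milk: 4044(T − 61.95)
4404.9 T = 250524 − 28841 = 221683
T ≈ 50.33 °C. Since T > 0 °C, the all-ice-melts assumption holds.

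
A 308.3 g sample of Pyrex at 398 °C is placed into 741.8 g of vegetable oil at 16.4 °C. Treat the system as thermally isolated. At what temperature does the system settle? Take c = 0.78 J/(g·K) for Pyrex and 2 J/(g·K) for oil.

T_f ≈ 69.6 °C

Set heat shed by the hot body equal to heat absorbed by the cold body:
308.3·0.78·(398 − T) = 741.8·2·(T − 16.4)
240.47(398 − T) = 1483.6(T − 16.4)
1724.1 T = 120040  ⇒  T ≈ 69.63 °C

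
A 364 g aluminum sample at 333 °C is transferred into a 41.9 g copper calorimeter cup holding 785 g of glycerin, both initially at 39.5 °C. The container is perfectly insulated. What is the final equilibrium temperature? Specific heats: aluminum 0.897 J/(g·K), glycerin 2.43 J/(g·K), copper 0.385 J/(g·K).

Conservation of energy gives ΣQ = 0:
364*0.897*(T − 333) + 785*2.43*(T − 39.5) + 41.9*0.385*(T − 39.5) = 0
326.51(T − 333) + 1907.6(T − 39.5) + 16.13(T − 39.5) = 0
2250.2 T = 184713
T = 184713/2250.2 ≈ 82.09 °C

T_f ≈ 82.1 °C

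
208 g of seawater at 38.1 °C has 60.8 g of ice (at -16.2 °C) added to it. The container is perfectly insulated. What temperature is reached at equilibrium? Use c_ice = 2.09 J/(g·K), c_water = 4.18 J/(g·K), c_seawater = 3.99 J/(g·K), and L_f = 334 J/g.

T_f ≈ 8.5 °C

Let T be the final temperature. ΣQ_i = 0:
warm ice to 0 °C: 60.8×2.09×(0 − (-16.2)) = 2058.6; fusion: m_ice L_f = 60.8×334 = 20307; meltwater 0→T: 60.8×4.18×T = 254.14 T; seawater cools: 208×3.99×(T − 38.1) = 829.92(T − 38.1)
1084.1 T = 31620 − 22366 = 9254.2
T ≈ 8.54 °C (positive, so assuming full melt was valid).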